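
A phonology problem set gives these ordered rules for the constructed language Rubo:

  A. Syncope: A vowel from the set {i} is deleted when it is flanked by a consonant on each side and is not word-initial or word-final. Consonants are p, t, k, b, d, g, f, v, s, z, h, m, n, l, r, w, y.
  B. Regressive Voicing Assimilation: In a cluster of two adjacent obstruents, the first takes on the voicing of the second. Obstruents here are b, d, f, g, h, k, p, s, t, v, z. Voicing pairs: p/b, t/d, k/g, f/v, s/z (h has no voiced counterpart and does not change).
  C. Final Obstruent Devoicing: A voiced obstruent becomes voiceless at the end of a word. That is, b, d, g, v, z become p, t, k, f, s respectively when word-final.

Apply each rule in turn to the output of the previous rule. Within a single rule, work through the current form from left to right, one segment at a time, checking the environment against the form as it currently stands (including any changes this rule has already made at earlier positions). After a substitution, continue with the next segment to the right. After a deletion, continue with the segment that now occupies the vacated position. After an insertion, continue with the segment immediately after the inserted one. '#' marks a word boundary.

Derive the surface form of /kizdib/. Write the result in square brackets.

[gzdp]

A Syncope: [kizdib] → [kzdb]
B Regressive Voicing Assimilation: [kzdb] → [gzdb]
C Final Obstruent Devoicing: [gzdb] → [gzdp]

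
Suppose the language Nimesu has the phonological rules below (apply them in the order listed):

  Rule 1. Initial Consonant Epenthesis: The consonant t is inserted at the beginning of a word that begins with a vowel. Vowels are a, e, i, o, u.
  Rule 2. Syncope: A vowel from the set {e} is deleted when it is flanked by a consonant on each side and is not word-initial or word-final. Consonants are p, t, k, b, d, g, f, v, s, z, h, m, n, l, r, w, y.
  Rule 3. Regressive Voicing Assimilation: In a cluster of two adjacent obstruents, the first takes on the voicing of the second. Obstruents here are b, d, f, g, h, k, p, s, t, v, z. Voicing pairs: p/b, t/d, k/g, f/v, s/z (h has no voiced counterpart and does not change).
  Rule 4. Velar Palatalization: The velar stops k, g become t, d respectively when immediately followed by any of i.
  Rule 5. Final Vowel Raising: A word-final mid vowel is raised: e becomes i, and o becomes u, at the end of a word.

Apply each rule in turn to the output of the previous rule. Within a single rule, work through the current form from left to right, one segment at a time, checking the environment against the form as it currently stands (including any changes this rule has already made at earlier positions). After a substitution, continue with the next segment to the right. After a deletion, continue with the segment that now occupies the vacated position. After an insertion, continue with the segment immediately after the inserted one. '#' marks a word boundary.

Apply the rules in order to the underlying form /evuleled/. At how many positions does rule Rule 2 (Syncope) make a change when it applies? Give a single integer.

3

Rule 1 Initial Consonant Epenthesis: [evuleled] → [tevuleled]
Rule 2 Syncope: [tevuleled] → [tvulld]
Rule 3 Regressive Voicing Assimilation: [tvulld] → [dvulld]
Rule 4 Velar Palatalization: no change — [dvulld]
Rule 5 Final Vowel Raising: no change — [dvulld]
Rule Rule 2 changed 3 position(s).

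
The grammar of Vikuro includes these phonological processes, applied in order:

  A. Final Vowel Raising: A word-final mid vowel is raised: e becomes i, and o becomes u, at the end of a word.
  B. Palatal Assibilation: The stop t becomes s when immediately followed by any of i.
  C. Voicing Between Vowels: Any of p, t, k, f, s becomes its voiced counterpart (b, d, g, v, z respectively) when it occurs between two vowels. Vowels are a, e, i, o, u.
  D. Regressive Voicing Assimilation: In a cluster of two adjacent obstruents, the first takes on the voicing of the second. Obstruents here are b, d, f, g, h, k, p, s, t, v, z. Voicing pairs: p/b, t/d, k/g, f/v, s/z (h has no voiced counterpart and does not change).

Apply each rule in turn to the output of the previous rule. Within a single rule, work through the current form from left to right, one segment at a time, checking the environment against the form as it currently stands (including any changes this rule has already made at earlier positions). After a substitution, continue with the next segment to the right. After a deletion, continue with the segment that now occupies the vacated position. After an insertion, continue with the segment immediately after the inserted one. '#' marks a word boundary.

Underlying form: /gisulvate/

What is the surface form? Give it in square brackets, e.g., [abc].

A Final Vowel Raising: [gisulvate] → [gisulvati]
B Palatal Assibilation: [gisulvati] → [gisulvasi]
C Voicing Between Vowels: [gisulvasi] → [gizulvazi]
D Regressive Voicing Assimilation: no change — [gizulvazi]

[gizulvazi]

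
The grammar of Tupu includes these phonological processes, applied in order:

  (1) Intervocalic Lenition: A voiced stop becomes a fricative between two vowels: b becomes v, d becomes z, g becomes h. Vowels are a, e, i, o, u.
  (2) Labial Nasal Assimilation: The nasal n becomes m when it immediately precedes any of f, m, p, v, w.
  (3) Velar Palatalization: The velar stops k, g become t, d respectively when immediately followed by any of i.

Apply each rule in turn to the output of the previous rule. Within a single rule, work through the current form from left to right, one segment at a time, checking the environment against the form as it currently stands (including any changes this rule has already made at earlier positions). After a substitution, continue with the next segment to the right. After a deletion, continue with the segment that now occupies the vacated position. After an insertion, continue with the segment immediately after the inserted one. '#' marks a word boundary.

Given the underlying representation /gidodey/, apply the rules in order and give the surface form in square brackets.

[dizozey]

(1) Intervocalic Lenition: [gidodey] → [gizozey]
(2) Labial Nasal Assimilation: no change — [gizozey]
(3) Velar Palatalization: [gizozey] → [dizozey]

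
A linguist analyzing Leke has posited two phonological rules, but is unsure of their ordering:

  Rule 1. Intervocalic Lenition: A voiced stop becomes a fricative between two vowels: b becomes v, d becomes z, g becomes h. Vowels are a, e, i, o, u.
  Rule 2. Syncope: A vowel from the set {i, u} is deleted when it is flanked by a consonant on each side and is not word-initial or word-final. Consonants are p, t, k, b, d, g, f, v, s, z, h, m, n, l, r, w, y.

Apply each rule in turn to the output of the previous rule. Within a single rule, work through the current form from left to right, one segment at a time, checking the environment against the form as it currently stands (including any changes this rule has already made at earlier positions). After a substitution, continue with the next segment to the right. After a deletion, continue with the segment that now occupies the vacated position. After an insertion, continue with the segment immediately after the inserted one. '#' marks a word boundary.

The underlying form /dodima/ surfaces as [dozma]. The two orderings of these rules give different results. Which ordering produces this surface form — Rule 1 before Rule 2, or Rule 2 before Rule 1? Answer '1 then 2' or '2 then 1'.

Order 1 then 2:
  1 Intervocalic Lenition: [dodima] → [dozima]
  2 Syncope: [dozima] → [dozma]
  result: [dozma]
Order 2 then 1:
  2 Syncope: [dodima] → [dodma]
  1 Intervocalic Lenition: no change — [dodma]
  result: [dodma]

1 then 2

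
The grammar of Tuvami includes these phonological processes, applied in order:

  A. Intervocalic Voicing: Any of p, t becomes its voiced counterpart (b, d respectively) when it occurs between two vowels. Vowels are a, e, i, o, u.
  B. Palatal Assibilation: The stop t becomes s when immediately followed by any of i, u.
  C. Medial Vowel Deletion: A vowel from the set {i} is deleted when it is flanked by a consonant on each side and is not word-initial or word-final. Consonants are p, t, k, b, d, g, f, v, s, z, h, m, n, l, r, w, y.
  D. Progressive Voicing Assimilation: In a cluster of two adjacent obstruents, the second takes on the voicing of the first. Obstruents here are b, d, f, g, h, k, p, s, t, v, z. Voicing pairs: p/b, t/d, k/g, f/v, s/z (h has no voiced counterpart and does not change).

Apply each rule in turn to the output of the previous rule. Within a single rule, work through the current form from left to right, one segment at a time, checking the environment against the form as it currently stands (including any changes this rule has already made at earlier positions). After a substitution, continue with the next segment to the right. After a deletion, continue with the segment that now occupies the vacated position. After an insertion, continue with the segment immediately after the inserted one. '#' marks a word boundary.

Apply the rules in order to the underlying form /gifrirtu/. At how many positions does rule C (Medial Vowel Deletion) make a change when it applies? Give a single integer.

A Intervocalic Voicing: no change — [gifrirtu]
B Palatal Assibilation: [gifrirtu] → [gifrirsu]
C Medial Vowel Deletion: [gifrirsu] → [gfrrsu]
D Progressive Voicing Assimilation: [gfrrsu] → [gvrrsu]
Rule C changed 2 position(s).

2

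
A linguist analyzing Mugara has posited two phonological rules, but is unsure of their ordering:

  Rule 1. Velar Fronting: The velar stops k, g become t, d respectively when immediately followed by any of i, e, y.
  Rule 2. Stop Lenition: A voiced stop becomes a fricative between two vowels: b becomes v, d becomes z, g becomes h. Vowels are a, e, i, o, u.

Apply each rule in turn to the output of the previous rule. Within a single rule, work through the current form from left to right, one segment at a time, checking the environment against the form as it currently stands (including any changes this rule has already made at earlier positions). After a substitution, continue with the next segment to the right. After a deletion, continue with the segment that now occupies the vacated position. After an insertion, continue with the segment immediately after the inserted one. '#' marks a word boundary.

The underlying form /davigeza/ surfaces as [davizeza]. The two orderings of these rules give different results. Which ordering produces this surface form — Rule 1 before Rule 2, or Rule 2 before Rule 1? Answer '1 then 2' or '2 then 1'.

Order 1 then 2:
  1 Velar Fronting: [davigeza] → [davideza]
  2 Stop Lenition: [davideza] → [davizeza]
  result: [davizeza]
Order 2 then 1:
  2 Stop Lenition: [davigeza] → [daviheza]
  1 Velar Fronting: no change — [daviheza]
  result: [daviheza]

1 then 2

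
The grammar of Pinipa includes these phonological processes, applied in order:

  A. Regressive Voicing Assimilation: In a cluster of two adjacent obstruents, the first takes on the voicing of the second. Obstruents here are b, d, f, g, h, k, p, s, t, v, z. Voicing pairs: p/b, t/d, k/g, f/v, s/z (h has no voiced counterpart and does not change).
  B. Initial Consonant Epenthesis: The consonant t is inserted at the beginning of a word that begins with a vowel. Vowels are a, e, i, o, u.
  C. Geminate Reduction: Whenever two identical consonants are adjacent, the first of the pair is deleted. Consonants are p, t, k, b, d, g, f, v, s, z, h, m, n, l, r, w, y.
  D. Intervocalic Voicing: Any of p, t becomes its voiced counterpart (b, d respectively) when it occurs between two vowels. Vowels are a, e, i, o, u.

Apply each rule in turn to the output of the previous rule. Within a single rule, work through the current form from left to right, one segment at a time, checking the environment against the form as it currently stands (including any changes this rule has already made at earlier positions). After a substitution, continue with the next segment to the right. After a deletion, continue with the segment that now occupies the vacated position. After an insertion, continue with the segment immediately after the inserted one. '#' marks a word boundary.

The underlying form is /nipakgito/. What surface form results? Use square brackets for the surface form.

[nibagido]

A Regressive Voicing Assimilation: [nipakgito] → [nipaggito]
B Initial Consonant Epenthesis: no change — [nipaggito]
C Geminate Reduction: [nipaggito] → [nipagito]
D Intervocalic Voicing: [nipagito] → [nibagido]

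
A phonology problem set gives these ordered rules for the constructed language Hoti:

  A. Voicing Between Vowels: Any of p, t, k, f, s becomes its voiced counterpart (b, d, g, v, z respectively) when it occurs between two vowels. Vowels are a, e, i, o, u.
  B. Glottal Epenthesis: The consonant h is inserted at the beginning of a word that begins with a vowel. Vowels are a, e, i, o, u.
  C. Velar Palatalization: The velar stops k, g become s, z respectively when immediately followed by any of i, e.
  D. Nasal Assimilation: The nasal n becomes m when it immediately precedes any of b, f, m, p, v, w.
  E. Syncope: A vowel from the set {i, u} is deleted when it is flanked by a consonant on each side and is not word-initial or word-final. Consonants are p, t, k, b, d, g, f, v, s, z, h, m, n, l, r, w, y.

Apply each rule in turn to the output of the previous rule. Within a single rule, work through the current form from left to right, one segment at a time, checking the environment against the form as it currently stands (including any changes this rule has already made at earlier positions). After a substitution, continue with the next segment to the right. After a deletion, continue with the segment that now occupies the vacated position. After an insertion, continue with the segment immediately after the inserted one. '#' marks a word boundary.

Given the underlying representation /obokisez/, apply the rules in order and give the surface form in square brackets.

[hobozzez]

A Voicing Between Vowels: [obokisez] → [obogizez]
B Glottal Epenthesis: [obogizez] → [hobogizez]
C Velar Palatalization: [hobogizez] → [hobozizez]
D Nasal Assimilation: no change — [hobozizez]
E Syncope: [hobozizez] → [hobozzez]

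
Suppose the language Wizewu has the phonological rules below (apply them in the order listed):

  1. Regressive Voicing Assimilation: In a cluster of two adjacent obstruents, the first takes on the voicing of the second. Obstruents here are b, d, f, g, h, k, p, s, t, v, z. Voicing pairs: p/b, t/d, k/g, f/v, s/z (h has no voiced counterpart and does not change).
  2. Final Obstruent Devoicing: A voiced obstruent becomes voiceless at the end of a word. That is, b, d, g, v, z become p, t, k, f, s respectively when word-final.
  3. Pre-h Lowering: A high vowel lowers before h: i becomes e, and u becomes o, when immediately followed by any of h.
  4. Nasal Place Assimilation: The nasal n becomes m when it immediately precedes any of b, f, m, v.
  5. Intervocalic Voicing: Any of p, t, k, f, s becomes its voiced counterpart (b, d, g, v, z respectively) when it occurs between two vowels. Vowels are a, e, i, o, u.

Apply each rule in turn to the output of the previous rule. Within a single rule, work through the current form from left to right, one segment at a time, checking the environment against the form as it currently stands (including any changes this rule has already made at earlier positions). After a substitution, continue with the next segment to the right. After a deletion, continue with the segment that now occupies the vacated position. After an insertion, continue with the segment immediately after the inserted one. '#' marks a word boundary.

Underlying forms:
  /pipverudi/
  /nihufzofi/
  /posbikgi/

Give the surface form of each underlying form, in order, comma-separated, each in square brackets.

/pipverudi/:
  1 Regressive Voicing Assimilation: [pipverudi] → [pibverudi]
  2 Final Obstruent Devoicing: no change — [pibverudi]
  3 Pre-h Lowering: no change — [pibverudi]
  4 Nasal Place Assimilation: no change — [pibverudi]
  5 Intervocalic Voicing: no change — [pibverudi]
/nihufzofi/:
  1 Regressive Voicing Assimilation: [nihufzofi] → [nihuvzofi]
  2 Final Obstruent Devoicing: no change — [nihuvzofi]
  3 Pre-h Lowering: [nihuvzofi] → [nehuvzofi]
  4 Nasal Place Assimilation: no change — [nehuvzofi]
  5 Intervocalic Voicing: [nehuvzofi] → [nehuvzovi]
/posbikgi/:
  1 Regressive Voicing Assimilation: [posbikgi] → [pozbiggi]
  2 Final Obstruent Devoicing: no change — [pozbiggi]
  3 Pre-h Lowering: no change — [pozbiggi]
  4 Nasal Place Assimilation: no change — [pozbiggi]
  5 Intervocalic Voicing: no change — [pozbiggi]

[pibverudi], [nehuvzovi], [pozbiggi]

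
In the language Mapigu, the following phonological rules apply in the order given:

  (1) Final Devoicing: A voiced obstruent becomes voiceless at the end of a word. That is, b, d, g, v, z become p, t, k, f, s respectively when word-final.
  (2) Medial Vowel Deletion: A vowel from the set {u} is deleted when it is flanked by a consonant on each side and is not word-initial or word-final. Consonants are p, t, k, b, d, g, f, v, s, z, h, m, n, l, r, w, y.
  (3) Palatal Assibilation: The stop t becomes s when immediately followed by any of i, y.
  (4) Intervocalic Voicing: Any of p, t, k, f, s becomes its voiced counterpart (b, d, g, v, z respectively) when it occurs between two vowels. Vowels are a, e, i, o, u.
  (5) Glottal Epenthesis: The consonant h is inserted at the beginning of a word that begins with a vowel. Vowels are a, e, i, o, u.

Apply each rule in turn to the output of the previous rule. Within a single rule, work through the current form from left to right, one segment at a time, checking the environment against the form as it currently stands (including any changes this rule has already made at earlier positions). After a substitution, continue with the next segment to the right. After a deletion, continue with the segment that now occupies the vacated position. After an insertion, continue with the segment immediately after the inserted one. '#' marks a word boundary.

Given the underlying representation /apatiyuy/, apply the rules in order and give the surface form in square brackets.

[habaziyy]

(1) Final Devoicing: no change — [apatiyuy]
(2) Medial Vowel Deletion: [apatiyuy] → [apatiyy]
(3) Palatal Assibilation: [apatiyy] → [apasiyy]
(4) Intervocalic Voicing: [apasiyy] → [abaziyy]
(5) Glottal Epenthesis: [abaziyy] → [habaziyy]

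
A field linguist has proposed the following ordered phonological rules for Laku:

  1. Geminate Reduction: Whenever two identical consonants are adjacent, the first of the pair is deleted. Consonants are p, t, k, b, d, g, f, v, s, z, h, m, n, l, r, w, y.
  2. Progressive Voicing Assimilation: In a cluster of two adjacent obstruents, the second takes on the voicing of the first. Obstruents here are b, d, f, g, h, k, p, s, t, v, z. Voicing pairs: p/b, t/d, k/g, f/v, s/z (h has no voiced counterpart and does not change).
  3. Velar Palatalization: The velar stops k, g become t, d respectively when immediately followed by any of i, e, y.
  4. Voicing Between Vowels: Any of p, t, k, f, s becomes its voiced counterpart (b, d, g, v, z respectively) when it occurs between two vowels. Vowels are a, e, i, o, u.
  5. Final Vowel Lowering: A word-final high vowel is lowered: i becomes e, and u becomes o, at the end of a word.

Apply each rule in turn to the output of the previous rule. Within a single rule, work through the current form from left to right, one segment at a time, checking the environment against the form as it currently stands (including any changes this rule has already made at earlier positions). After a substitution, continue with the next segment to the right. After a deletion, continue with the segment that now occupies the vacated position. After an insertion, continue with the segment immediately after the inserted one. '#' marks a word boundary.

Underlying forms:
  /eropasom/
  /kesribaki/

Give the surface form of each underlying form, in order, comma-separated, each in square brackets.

/eropasom/:
  1 Geminate Reduction: no change — [eropasom]
  2 Progressive Voicing Assimilation: no change — [eropasom]
  3 Velar Palatalization: no change — [eropasom]
  4 Voicing Between Vowels: [eropasom] → [erobazom]
  5 Final Vowel Lowering: no change — [erobazom]
/kesribaki/:
  1 Geminate Reduction: no change — [kesribaki]
  2 Progressive Voicing Assimilation: no change — [kesribaki]
  3 Velar Palatalization: [kesribaki] → [tesribati]
  4 Voicing Between Vowels: [tesribati] → [tesribadi]
  5 Final Vowel Lowering: [tesribadi] → [tesribade]

[erobazom], [tesribade]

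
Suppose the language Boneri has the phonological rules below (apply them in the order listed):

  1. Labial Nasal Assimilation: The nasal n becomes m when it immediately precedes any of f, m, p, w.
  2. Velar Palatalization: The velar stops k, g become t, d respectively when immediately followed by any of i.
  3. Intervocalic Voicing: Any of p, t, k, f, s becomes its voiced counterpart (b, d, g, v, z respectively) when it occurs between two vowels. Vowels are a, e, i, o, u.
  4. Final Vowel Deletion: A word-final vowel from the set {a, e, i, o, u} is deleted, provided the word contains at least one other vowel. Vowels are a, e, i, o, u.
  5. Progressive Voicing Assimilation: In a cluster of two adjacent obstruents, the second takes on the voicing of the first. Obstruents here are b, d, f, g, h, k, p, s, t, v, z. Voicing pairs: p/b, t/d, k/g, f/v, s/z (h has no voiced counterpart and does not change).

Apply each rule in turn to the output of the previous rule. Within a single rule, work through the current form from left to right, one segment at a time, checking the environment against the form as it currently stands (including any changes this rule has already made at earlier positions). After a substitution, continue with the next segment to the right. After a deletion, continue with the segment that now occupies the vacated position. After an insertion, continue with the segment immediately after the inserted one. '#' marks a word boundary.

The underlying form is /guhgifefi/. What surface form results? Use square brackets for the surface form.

1 Labial Nasal Assimilation: no change — [guhgifefi]
2 Velar Palatalization: [guhgifefi] → [guhdifefi]
3 Intervocalic Voicing: [guhdifefi] → [guhdivevi]
4 Final Vowel Deletion: [guhdivevi] → [guhdivev]
5 Progressive Voicing Assimilation: [guhdivev] → [guhtivev]

[guhtivev]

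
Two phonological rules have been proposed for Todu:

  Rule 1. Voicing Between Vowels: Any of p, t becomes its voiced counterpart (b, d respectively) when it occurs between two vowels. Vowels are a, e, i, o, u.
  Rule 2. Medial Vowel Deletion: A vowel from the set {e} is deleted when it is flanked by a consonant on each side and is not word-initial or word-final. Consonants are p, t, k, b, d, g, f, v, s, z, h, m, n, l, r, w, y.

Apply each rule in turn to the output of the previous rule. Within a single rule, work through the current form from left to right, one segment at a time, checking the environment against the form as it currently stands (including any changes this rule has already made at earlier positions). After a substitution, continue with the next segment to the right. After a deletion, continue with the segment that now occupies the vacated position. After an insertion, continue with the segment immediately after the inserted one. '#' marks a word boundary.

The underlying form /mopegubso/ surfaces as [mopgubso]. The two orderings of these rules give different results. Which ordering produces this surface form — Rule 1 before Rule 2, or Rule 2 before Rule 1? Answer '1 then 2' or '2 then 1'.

2 then 1

Order 1 then 2:
  1 Voicing Between Vowels: [mopegubso] → [mobegubso]
  2 Medial Vowel Deletion: [mobegubso] → [mobgubso]
  result: [mobgubso]
Order 2 then 1:
  2 Medial Vowel Deletion: [mopegubso] → [mopgubso]
  1 Voicing Between Vowels: no change — [mopgubso]
  result: [mopgubso]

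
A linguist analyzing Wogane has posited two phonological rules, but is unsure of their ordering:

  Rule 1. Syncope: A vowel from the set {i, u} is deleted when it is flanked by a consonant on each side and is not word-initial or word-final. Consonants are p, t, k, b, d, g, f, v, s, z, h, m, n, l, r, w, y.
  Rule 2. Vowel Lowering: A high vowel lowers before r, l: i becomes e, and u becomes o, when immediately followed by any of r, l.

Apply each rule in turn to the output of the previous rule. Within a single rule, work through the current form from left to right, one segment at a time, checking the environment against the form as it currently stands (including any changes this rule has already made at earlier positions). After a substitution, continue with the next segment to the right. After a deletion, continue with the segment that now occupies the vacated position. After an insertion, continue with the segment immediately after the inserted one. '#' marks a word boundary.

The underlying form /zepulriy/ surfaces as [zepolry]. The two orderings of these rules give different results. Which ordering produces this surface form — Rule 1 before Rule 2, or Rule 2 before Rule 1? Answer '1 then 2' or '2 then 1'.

2 then 1

Order 1 then 2:
  1 Syncope: [zepulriy] → [zeplry]
  2 Vowel Lowering: no change — [zeplry]
  result: [zeplry]
Order 2 then 1:
  2 Vowel Lowering: [zepulriy] → [zepolriy]
  1 Syncope: [zepolriy] → [zepolry]
  result: [zepolry]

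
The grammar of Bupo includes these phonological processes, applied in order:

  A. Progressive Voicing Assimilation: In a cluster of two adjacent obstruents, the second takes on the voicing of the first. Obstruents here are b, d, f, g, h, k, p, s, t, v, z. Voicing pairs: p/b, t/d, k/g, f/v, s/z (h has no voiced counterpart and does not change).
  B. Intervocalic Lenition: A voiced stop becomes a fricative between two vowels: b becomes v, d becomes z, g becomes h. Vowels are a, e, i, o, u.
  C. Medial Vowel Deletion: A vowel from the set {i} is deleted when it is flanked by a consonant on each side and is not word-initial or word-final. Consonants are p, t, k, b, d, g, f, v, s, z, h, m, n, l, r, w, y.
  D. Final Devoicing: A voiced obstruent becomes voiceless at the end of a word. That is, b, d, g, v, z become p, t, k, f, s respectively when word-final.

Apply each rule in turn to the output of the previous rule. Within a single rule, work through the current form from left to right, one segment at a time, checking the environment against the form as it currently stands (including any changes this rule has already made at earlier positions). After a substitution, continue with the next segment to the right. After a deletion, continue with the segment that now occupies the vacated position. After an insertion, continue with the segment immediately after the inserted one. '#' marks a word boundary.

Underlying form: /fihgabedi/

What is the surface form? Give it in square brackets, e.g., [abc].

[fhkavezi]

A Progressive Voicing Assimilation: [fihgabedi] → [fihkabedi]
B Intervocalic Lenition: [fihkabedi] → [fihkavezi]
C Medial Vowel Deletion: [fihkavezi] → [fhkavezi]
D Final Devoicing: no change — [fhkavezi]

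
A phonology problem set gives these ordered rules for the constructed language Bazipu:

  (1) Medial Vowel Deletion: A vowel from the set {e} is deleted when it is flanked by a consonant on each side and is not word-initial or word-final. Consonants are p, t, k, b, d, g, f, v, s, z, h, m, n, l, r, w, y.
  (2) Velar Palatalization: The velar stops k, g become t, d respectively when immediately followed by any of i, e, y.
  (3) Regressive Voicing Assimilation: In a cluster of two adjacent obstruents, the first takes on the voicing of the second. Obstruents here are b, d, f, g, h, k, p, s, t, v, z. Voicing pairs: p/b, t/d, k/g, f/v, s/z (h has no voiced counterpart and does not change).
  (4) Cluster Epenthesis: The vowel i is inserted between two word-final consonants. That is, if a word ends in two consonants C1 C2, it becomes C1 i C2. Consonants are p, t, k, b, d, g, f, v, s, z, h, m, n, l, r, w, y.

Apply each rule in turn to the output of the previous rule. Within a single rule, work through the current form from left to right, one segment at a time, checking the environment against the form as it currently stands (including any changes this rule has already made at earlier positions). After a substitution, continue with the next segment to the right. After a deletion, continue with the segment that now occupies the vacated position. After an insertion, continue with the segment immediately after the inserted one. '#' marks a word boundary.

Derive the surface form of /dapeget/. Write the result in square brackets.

[dabkit]

(1) Medial Vowel Deletion: [dapeget] → [dapgt]
(2) Velar Palatalization: no change — [dapgt]
(3) Regressive Voicing Assimilation: [dapgt] → [dabkt]
(4) Cluster Epenthesis: [dabkt] → [dabkit]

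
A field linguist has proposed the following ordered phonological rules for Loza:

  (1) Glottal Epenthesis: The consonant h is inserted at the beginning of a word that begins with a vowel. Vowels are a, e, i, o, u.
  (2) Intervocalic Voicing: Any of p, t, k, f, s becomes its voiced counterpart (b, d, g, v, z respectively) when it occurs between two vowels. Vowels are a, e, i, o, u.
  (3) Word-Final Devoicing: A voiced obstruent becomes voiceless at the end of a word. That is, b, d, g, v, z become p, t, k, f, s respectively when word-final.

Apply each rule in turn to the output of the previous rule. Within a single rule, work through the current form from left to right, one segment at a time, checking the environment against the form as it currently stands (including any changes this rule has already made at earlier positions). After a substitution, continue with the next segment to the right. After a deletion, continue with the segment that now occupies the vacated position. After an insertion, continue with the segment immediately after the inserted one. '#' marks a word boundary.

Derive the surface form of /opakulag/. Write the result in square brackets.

[hobagulak]

(1) Glottal Epenthesis: [opakulag] → [hopakulag]
(2) Intervocalic Voicing: [hopakulag] → [hobagulag]
(3) Word-Final Devoicing: [hobagulag] → [hobagulak]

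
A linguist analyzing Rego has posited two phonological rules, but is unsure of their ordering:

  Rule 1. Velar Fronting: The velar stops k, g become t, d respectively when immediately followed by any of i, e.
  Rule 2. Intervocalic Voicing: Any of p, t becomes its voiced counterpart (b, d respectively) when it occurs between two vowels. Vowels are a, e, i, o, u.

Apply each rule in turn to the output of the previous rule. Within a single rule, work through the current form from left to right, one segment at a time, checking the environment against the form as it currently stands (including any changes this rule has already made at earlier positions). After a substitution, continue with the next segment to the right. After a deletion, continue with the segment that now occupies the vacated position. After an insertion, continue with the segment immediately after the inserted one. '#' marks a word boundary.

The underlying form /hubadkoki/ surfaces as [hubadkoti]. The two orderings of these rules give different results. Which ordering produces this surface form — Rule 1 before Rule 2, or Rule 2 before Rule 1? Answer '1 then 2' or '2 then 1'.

Order 1 then 2:
  1 Velar Fronting: [hubadkoki] → [hubadkoti]
  2 Intervocalic Voicing: [hubadkoti] → [hubadkodi]
  result: [hubadkodi]
Order 2 then 1:
  2 Intervocalic Voicing: no change — [hubadkoki]
  1 Velar Fronting: [hubadkoki] → [hubadkoti]
  result: [hubadkoti]

2 then 1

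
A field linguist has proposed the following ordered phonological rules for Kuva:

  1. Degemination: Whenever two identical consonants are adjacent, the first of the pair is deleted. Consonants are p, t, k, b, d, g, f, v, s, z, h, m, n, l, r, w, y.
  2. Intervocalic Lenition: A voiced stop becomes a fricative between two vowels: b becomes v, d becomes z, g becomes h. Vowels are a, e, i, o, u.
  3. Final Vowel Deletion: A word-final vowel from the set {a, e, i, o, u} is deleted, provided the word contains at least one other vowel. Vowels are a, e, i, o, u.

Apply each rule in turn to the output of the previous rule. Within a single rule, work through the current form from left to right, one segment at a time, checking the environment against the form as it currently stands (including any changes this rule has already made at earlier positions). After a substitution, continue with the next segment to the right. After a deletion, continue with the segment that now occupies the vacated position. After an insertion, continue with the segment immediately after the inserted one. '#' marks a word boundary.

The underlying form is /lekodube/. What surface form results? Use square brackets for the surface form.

[lekozuv]

1 Degemination: no change — [lekodube]
2 Intervocalic Lenition: [lekodube] → [lekozuve]
3 Final Vowel Deletion: [lekozuve] → [lekozuv]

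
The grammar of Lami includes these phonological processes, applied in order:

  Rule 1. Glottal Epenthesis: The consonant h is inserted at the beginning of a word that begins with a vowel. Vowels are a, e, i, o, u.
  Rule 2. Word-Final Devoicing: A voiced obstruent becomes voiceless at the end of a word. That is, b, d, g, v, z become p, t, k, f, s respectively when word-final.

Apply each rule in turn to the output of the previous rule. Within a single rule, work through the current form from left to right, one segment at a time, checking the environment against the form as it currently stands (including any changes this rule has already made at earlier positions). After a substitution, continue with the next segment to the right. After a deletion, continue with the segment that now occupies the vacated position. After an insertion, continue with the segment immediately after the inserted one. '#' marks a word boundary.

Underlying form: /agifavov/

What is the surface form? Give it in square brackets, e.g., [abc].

Rule 1 Glottal Epenthesis: [agifavov] → [hagifavov]
Rule 2 Word-Final Devoicing: [hagifavov] → [hagifavof]

[hagifavof]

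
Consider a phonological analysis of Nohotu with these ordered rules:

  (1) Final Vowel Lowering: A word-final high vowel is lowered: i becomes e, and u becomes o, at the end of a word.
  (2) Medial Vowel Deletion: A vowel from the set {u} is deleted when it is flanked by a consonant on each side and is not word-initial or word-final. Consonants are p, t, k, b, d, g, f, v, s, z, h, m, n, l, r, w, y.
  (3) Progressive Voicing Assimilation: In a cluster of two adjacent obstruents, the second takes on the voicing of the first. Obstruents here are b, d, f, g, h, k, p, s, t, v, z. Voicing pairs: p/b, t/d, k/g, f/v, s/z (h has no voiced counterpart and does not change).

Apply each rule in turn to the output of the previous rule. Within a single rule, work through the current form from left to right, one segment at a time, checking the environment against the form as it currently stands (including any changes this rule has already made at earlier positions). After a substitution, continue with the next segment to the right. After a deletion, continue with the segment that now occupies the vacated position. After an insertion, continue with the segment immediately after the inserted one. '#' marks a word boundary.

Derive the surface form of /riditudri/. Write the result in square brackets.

(1) Final Vowel Lowering: [riditudri] → [riditudre]
(2) Medial Vowel Deletion: [riditudre] → [riditdre]
(3) Progressive Voicing Assimilation: [riditdre] → [ridittre]

[ridittre]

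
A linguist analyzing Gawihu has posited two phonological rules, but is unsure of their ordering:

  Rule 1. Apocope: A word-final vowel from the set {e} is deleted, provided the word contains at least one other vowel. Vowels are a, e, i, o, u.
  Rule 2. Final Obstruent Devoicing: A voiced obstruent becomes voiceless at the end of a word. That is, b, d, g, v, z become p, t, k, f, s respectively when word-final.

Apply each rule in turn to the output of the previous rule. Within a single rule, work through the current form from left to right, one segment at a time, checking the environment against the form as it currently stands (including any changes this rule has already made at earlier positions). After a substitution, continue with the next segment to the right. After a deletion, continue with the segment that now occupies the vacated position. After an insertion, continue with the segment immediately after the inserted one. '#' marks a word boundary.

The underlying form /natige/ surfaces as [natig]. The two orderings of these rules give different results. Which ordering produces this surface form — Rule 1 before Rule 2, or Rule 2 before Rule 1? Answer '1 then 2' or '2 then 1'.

Order 1 then 2:
  1 Apocope: [natige] → [natig]
  2 Final Obstruent Devoicing: [natig] → [natik]
  result: [natik]
Order 2 then 1:
  2 Final Obstruent Devoicing: no change — [natige]
  1 Apocope: [natige] → [natig]
  result: [natig]

2 then 1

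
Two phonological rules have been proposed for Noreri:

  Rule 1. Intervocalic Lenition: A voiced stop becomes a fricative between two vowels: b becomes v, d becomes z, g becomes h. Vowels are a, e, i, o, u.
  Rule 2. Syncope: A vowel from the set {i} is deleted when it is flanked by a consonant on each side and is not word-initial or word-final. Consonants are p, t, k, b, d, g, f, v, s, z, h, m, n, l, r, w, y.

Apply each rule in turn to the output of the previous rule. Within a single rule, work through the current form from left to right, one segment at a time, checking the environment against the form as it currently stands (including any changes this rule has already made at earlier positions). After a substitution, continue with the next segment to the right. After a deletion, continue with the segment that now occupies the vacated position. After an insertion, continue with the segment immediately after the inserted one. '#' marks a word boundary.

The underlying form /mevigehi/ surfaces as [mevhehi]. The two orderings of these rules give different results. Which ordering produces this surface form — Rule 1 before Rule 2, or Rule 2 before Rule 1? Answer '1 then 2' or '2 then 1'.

1 then 2

Order 1 then 2:
  1 Intervocalic Lenition: [mevigehi] → [mevihehi]
  2 Syncope: [mevihehi] → [mevhehi]
  result: [mevhehi]
Order 2 then 1:
  2 Syncope: [mevigehi] → [mevgehi]
  1 Intervocalic Lenition: no change — [mevgehi]
  result: [mevgehi]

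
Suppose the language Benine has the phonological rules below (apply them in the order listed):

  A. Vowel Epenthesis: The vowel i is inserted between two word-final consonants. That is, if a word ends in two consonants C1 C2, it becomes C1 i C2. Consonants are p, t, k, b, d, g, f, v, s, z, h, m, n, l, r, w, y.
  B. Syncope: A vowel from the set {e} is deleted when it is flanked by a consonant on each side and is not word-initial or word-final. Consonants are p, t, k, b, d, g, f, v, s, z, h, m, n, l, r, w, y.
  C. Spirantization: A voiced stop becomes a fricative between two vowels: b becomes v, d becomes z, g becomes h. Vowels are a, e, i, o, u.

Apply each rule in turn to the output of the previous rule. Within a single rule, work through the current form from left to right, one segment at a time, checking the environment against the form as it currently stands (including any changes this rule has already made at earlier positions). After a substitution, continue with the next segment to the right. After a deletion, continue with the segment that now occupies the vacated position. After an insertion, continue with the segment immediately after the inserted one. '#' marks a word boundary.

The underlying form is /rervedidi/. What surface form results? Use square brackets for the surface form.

A Vowel Epenthesis: no change — [rervedidi]
B Syncope: [rervedidi] → [rrvdidi]
C Spirantization: [rrvdidi] → [rrvdizi]

[rrvdizi]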